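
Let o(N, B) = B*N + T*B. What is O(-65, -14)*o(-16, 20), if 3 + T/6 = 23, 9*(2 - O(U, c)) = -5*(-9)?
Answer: -6240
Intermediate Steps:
O(U, c) = -3 (O(U, c) = 2 - (-5)*(-9)/9 = 2 - 1/9*45 = 2 - 5 = -3)
T = 120 (T = -18 + 6*23 = -18 + 138 = 120)
o(N, B) = 120*B + B*N (o(N, B) = B*N + 120*B = 120*B + B*N)
O(-65, -14)*o(-16, 20) = -60*(120 - 16) = -60*104 = -3*2080 = -6240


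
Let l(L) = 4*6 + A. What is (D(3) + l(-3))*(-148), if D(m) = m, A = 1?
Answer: -4144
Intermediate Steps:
l(L) = 25 (l(L) = 4*6 + 1 = 24 + 1 = 25)
(D(3) + l(-3))*(-148) = (3 + 25)*(-148) = 28*(-148) = -4144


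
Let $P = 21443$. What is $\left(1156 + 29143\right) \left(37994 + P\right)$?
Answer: $1800881663$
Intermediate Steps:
$\left(1156 + 29143\right) \left(37994 + P\right) = \left(1156 + 29143\right) \left(37994 + 21443\right) = 30299 \cdot 59437 = 1800881663$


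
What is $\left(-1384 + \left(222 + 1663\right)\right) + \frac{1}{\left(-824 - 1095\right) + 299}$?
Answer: $\frac{811619}{1620} \approx 501.0$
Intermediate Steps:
$\left(-1384 + \left(222 + 1663\right)\right) + \frac{1}{\left(-824 - 1095\right) + 299} = \left(-1384 + 1885\right) + \frac{1}{-1919 + 299} = 501 + \frac{1}{-1620} = 501 - \frac{1}{1620} = \frac{811619}{1620}$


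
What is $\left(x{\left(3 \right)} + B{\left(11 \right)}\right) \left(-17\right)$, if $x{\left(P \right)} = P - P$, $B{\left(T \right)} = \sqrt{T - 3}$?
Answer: $- 34 \sqrt{2} \approx -48.083$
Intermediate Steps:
$B{\left(T \right)} = \sqrt{-3 + T}$
$x{\left(P \right)} = 0$
$\left(x{\left(3 \right)} + B{\left(11 \right)}\right) \left(-17\right) = \left(0 + \sqrt{-3 + 11}\right) \left(-17\right) = \left(0 + \sqrt{8}\right) \left(-17\right) = \left(0 + 2 \sqrt{2}\right) \left(-17\right) = 2 \sqrt{2} \left(-17\right) = - 34 \sqrt{2}$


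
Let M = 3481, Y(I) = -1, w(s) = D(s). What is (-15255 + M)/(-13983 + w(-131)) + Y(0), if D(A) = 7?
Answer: -1101/6988 ≈ -0.15756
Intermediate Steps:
w(s) = 7
(-15255 + M)/(-13983 + w(-131)) + Y(0) = (-15255 + 3481)/(-13983 + 7) - 1 = -11774/(-13976) - 1 = -11774*(-1/13976) - 1 = 5887/6988 - 1 = -1101/6988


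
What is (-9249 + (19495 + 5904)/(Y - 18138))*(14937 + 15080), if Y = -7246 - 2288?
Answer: -7683263193359/27672 ≈ -2.7765e+8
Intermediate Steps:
Y = -9534
(-9249 + (19495 + 5904)/(Y - 18138))*(14937 + 15080) = (-9249 + (19495 + 5904)/(-9534 - 18138))*(14937 + 15080) = (-9249 + 25399/(-27672))*30017 = (-9249 + 25399*(-1/27672))*30017 = (-9249 - 25399/27672)*30017 = -255963727/27672*30017 = -7683263193359/27672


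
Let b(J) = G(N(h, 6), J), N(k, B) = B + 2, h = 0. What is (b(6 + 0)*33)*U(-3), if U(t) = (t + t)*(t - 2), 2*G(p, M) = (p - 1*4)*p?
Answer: 15840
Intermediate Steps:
N(k, B) = 2 + B
G(p, M) = p*(-4 + p)/2 (G(p, M) = ((p - 1*4)*p)/2 = ((p - 4)*p)/2 = ((-4 + p)*p)/2 = (p*(-4 + p))/2 = p*(-4 + p)/2)
b(J) = 16 (b(J) = (2 + 6)*(-4 + (2 + 6))/2 = (1/2)*8*(-4 + 8) = (1/2)*8*4 = 16)
U(t) = 2*t*(-2 + t) (U(t) = (2*t)*(-2 + t) = 2*t*(-2 + t))
(b(6 + 0)*33)*U(-3) = (16*33)*(2*(-3)*(-2 - 3)) = 528*(2*(-3)*(-5)) = 528*30 = 15840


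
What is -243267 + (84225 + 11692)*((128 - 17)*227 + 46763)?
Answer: 6901944053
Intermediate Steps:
-243267 + (84225 + 11692)*((128 - 17)*227 + 46763) = -243267 + 95917*(111*227 + 46763) = -243267 + 95917*(25197 + 46763) = -243267 + 95917*71960 = -243267 + 6902187320 = 6901944053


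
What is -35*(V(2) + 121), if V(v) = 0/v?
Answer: -4235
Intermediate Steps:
V(v) = 0
-35*(V(2) + 121) = -35*(0 + 121) = -35*121 = -4235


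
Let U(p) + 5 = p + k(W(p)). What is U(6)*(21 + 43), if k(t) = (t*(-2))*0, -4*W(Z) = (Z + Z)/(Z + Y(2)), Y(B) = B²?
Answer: 64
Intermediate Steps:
W(Z) = -Z/(2*(4 + Z)) (W(Z) = -(Z + Z)/(4*(Z + 2²)) = -2*Z/(4*(Z + 4)) = -2*Z/(4*(4 + Z)) = -Z/(2*(4 + Z)))
k(t) = 0 (k(t) = -2*t*0 = 0)
U(p) = -5 + p (U(p) = -5 + (p + 0) = -5 + p)
U(6)*(21 + 43) = (-5 + 6)*(21 + 43) = 1*64 = 64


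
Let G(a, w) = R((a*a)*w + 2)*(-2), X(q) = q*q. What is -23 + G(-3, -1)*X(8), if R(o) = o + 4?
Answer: 361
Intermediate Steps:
R(o) = 4 + o
X(q) = q**2
G(a, w) = -12 - 2*w*a**2 (G(a, w) = (4 + ((a*a)*w + 2))*(-2) = (4 + (a**2*w + 2))*(-2) = (4 + (w*a**2 + 2))*(-2) = (4 + (2 + w*a**2))*(-2) = (6 + w*a**2)*(-2) = -12 - 2*w*a**2)
-23 + G(-3, -1)*X(8) = -23 + (-12 - 2*(-1)*(-3)**2)*8**2 = -23 + (-12 - 2*(-1)*9)*64 = -23 + (-12 + 18)*64 = -23 + 6*64 = -23 + 384 = 361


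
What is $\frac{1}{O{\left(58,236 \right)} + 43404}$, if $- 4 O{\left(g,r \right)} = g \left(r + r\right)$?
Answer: $\frac{1}{36560} \approx 2.7352 \cdot 10^{-5}$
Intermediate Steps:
$O{\left(g,r \right)} = - \frac{g r}{2}$ ($O{\left(g,r \right)} = - \frac{g \left(r + r\right)}{4} = - \frac{g 2 r}{4} = - \frac{2 g r}{4} = - \frac{g r}{2}$)
$\frac{1}{O{\left(58,236 \right)} + 43404} = \frac{1}{\left(- \frac{1}{2}\right) 58 \cdot 236 + 43404} = \frac{1}{-6844 + 43404} = \frac{1}{36560}$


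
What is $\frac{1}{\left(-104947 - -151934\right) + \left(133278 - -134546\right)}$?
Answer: $\frac{1}{314811} \approx 3.1765 \cdot 10^{-6}$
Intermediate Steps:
$\frac{1}{\left(-104947 - -151934\right) + \left(133278 - -134546\right)} = \frac{1}{\left(-104947 + 151934\right) + \left(133278 + 134546\right)} = \frac{1}{46987 + 267824} = \frac{1}{314811}$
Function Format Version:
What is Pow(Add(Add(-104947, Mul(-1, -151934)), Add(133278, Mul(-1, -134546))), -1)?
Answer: Rational(1, 314811) ≈ 3.1765e-6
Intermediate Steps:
Pow(Add(Add(-104947, Mul(-1, -151934)), Add(133278, Mul(-1, -134546))), -1) = Pow(Add(Add(-104947, 151934), Add(133278, 134546)), -1) = Pow(Add(46987, 267824), -1) = Pow(314811, -1) = Rational(1, 314811)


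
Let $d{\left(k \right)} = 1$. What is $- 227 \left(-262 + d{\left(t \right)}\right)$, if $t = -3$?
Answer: $59247$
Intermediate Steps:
$- 227 \left(-262 + d{\left(t \right)}\right) = - 227 \left(-262 + 1\right) = \left(-227\right) \left(-261\right) = 59247$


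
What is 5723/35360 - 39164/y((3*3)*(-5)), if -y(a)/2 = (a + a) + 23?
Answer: -692036079/2369120 ≈ -292.11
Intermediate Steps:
y(a) = -46 - 4*a (y(a) = -2*((a + a) + 23) = -2*(2*a + 23) = -2*(23 + 2*a) = -46 - 4*a)
5723/35360 - 39164/y((3*3)*(-5)) = 5723/35360 - 39164/(-46 - 4*3*3*(-5)) = 5723*(1/35360) - 39164/(-46 - 36*(-5)) = 5723/35360 - 39164/(-46 - 4*(-45)) = 5723/35360 - 39164/(-46 + 180) = 5723/35360 - 39164/134 = 5723/35360 - 39164*1/134 = 5723/35360 - 19582/67 = -692036079/2369120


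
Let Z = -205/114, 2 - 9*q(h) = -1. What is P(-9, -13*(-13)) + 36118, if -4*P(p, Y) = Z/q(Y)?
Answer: 5490141/152 ≈ 36119.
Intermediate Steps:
q(h) = ⅓ (q(h) = 2/9 - ⅑*(-1) = 2/9 + ⅑ = ⅓)
Z = -205/114 (Z = -205*1/114 = -205/114 ≈ -1.7982)
P(p, Y) = 205/152 (P(p, Y) = -(-205)/(456*⅓) = -(-205)*3/456 = -¼*(-205/38) = 205/152)
P(-9, -13*(-13)) + 36118 = 205/152 + 36118 = 5490141/152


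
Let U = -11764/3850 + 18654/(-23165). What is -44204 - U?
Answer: -394200046004/8918525 ≈ -44200.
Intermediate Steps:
U = -34433096/8918525 (U = -11764*1/3850 + 18654*(-1/23165) = -5882/1925 - 18654/23165 = -34433096/8918525 ≈ -3.8609)
-44204 - U = -44204 - 1*(-34433096/8918525) = -44204 + 34433096/8918525 = -394200046004/8918525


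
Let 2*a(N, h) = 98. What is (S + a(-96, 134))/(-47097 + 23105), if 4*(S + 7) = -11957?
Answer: 11789/95968 ≈ 0.12284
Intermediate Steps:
S = -11985/4 (S = -7 + (¼)*(-11957) = -7 - 11957/4 = -11985/4 ≈ -2996.3)
a(N, h) = 49 (a(N, h) = (½)*98 = 49)
(S + a(-96, 134))/(-47097 + 23105) = (-11985/4 + 49)/(-47097 + 23105) = -11789/4/(-23992) = -11789/4*(-1/23992) = 11789/95968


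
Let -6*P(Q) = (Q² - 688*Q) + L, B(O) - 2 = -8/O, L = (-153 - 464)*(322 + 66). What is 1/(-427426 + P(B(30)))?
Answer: -675/261446678 ≈ -2.5818e-6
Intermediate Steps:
L = -239396 (L = -617*388 = -239396)
B(O) = 2 - 8/O
P(Q) = 119698/3 - Q²/6 + 344*Q/3 (P(Q) = -((Q² - 688*Q) - 239396)/6 = -(-239396 + Q² - 688*Q)/6 = 119698/3 - Q²/6 + 344*Q/3)
1/(-427426 + P(B(30))) = 1/(-427426 + (119698/3 - (2 - 8/30)²/6 + 344*(2 - 8/30)/3)) = 1/(-427426 + (119698/3 - (2 - 8*1/30)²/6 + 344*(2 - 8*1/30)/3)) = 1/(-427426 + (119698/3 - (2 - 4/15)²/6 + 344*(2 - 4/15)/3)) = 1/(-427426 + (119698/3 - (26/15)²/6 + (344/3)*(26/15))) = 1/(-427426 + (119698/3 - ⅙*676/225 + 8944/45)) = 1/(-427426 + (119698/3 - 338/675 + 8944/45)) = 1/(-427426 + 27065872/675) = 1/(-261446678/675) = -675/261446678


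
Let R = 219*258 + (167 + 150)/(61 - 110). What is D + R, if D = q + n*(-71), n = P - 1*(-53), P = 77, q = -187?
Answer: 2306848/49 ≈ 47079.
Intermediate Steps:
n = 130 (n = 77 - 1*(-53) = 77 + 53 = 130)
R = 2768281/49 (R = 56502 + 317/(-49) = 56502 + 317*(-1/49) = 56502 - 317/49 = 2768281/49 ≈ 56496.)
D = -9417 (D = -187 + 130*(-71) = -187 - 9230 = -9417)
D + R = -9417 + 2768281/49 = 2306848/49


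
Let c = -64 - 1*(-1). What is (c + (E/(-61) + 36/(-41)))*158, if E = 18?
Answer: -25358526/2501 ≈ -10139.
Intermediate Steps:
c = -63 (c = -64 + 1 = -63)
(c + (E/(-61) + 36/(-41)))*158 = (-63 + (18/(-61) + 36/(-41)))*158 = (-63 + (18*(-1/61) + 36*(-1/41)))*158 = (-63 + (-18/61 - 36/41))*158 = (-63 - 2934/2501)*158 = -160497/2501*158 = -25358526/2501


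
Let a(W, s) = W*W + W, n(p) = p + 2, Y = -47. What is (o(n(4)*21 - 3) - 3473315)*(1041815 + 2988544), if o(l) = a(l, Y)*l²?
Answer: 915996589225287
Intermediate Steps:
n(p) = 2 + p
a(W, s) = W + W² (a(W, s) = W² + W = W + W²)
o(l) = l³*(1 + l) (o(l) = (l*(1 + l))*l² = l³*(1 + l))
(o(n(4)*21 - 3) - 3473315)*(1041815 + 2988544) = (((2 + 4)*21 - 3)³*(1 + ((2 + 4)*21 - 3)) - 3473315)*(1041815 + 2988544) = ((6*21 - 3)³*(1 + (6*21 - 3)) - 3473315)*4030359 = ((126 - 3)³*(1 + (126 - 3)) - 3473315)*4030359 = (123³*(1 + 123) - 3473315)*4030359 = (1860867*124 - 3473315)*4030359 = (230747508 - 3473315)*4030359 = 227274193*4030359 = 915996589225287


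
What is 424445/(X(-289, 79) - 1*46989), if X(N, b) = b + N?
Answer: -424445/47199 ≈ -8.9927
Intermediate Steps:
X(N, b) = N + b
424445/(X(-289, 79) - 1*46989) = 424445/((-289 + 79) - 1*46989) = 424445/(-210 - 46989) = 424445/(-47199) = 424445*(-1/47199) = -424445/47199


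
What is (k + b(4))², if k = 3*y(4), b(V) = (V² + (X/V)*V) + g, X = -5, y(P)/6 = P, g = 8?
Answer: 8281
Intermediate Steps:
y(P) = 6*P
b(V) = 3 + V² (b(V) = (V² + (-5/V)*V) + 8 = (V² - 5) + 8 = (-5 + V²) + 8 = 3 + V²)
k = 72 (k = 3*(6*4) = 3*24 = 72)
(k + b(4))² = (72 + (3 + 4²))² = (72 + (3 + 16))² = (72 + 19)² = 91² = 8281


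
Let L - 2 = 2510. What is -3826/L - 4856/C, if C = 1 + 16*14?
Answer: -6529561/282600 ≈ -23.105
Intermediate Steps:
C = 225 (C = 1 + 224 = 225)
L = 2512 (L = 2 + 2510 = 2512)
-3826/L - 4856/C = -3826/2512 - 4856/225 = -3826*1/2512 - 4856*1/225 = -1913/1256 - 4856/225 = -6529561/282600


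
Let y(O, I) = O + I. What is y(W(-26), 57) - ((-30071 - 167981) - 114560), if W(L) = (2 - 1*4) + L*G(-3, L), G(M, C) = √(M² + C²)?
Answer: 312667 - 26*√685 ≈ 3.1199e+5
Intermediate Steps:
G(M, C) = √(C² + M²)
W(L) = -2 + L*√(9 + L²) (W(L) = (2 - 1*4) + L*√(L² + (-3)²) = (2 - 4) + L*√(L² + 9) = -2 + L*√(9 + L²))
y(O, I) = I + O
y(W(-26), 57) - ((-30071 - 167981) - 114560) = (57 + (-2 - 26*√(9 + (-26)²))) - ((-30071 - 167981) - 114560) = (57 + (-2 - 26*√(9 + 676))) - (-198052 - 114560) = (57 + (-2 - 26*√685)) - 1*(-312612) = (55 - 26*√685) + 312612 = 312667 - 26*√685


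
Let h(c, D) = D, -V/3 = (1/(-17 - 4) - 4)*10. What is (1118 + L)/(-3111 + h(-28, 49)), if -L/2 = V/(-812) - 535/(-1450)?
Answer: -3970136/10877755 ≈ -0.36498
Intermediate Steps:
V = 850/7 (V = -3*(1/(-17 - 4) - 4)*10 = -3*(1/(-21) - 4)*10 = -3*(-1/21 - 4)*10 = -(-85)*10/7 = -3*(-850/21) = 850/7 ≈ 121.43)
L = -3118/7105 (L = -2*((850/7)/(-812) - 535/(-1450)) = -2*((850/7)*(-1/812) - 535*(-1/1450)) = -2*(-425/2842 + 107/290) = -2*1559/7105 = -3118/7105 ≈ -0.43885)
(1118 + L)/(-3111 + h(-28, 49)) = (1118 - 3118/7105)/(-3111 + 49) = (7940272/7105)/(-3062) = (7940272/7105)*(-1/3062) = -3970136/10877755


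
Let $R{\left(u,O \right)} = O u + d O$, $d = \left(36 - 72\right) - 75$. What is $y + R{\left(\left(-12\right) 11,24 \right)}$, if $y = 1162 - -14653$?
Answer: $9983$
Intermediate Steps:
$y = 15815$ ($y = 1162 + 14653 = 15815$)
$d = -111$ ($d = -36 - 75 = -111$)
$R{\left(u,O \right)} = - 111 O + O u$ ($R{\left(u,O \right)} = O u - 111 O = - 111 O + O u$)
$y + R{\left(\left(-12\right) 11,24 \right)} = 15815 + 24 \left(-111 - 132\right) = 15815 + 24 \left(-243\right) = 15815 - 5832 = 9983$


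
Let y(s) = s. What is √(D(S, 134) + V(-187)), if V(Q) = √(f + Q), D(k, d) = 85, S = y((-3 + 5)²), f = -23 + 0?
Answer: √(85 + I*√210) ≈ 9.2527 + 0.78309*I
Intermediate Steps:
f = -23
S = 4 (S = (-3 + 5)² = 2² = 4)
V(Q) = √(-23 + Q)
√(D(S, 134) + V(-187)) = √(85 + √(-23 - 187)) = √(85 + √(-210)) = √(85 + I*√210)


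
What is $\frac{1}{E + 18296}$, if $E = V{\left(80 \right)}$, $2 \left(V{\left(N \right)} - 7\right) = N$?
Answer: $\frac{1}{18343} \approx 5.4517 \cdot 10^{-5}$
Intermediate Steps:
$V{\left(N \right)} = 7 + \frac{N}{2}$
$E = 47$ ($E = 7 + \frac{1}{2} \cdot 80 = 7 + 40 = 47$)
$\frac{1}{E + 18296} = \frac{1}{47 + 18296} = \frac{1}{18343}$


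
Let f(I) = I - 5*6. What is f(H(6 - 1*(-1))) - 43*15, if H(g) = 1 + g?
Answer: -667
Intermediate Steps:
f(I) = -30 + I (f(I) = I - 30 = -30 + I)
f(H(6 - 1*(-1))) - 43*15 = (-30 + (1 + (6 - 1*(-1)))) - 43*15 = (-30 + (1 + (6 + 1))) - 645 = (-30 + (1 + 7)) - 645 = (-30 + 8) - 645 = -22 - 645 = -667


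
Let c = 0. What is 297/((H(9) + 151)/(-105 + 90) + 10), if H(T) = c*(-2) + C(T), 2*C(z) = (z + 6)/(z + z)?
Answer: -53460/17 ≈ -3144.7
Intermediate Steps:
C(z) = (6 + z)/(4*z) (C(z) = ((z + 6)/(z + z))/2 = ((6 + z)/((2*z)))/2 = ((6 + z)*(1/(2*z)))/2 = ((6 + z)/(2*z))/2 = (6 + z)/(4*z))
H(T) = (6 + T)/(4*T) (H(T) = 0*(-2) + (6 + T)/(4*T) = 0 + (6 + T)/(4*T) = (6 + T)/(4*T))
297/((H(9) + 151)/(-105 + 90) + 10) = 297/(((¼)*(6 + 9)/9 + 151)/(-105 + 90) + 10) = 297/(((¼)*(⅑)*15 + 151)/(-15) + 10) = 297/((5/12 + 151)*(-1/15) + 10) = 297/((1817/12)*(-1/15) + 10) = 297/(-1817/180 + 10) = 297/(-17/180) = 297*(-180/17) = -53460/17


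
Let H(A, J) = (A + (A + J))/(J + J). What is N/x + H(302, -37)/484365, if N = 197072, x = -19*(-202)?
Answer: 168182178347/3275368390 ≈ 51.348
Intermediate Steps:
x = 3838
H(A, J) = (J + 2*A)/(2*J) (H(A, J) = (J + 2*A)/((2*J)) = (J + 2*A)*(1/(2*J)) = (J + 2*A)/(2*J))
N/x + H(302, -37)/484365 = 197072/3838 + ((302 + (½)*(-37))/(-37))/484365 = 197072*(1/3838) - (302 - 37/2)/37*(1/484365) = 98536/1919 - 1/37*567/2*(1/484365) = 98536/1919 - 567/74*1/484365 = 98536/1919 - 27/1706810 = 168182178347/3275368390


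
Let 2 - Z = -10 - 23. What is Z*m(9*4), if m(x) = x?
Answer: 1260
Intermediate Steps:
Z = 35 (Z = 2 - (-10 - 23) = 2 - 1*(-33) = 2 + 33 = 35)
Z*m(9*4) = 35*(9*4) = 35*36 = 1260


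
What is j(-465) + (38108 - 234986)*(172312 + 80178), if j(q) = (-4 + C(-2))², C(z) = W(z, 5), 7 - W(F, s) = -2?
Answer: -49709726195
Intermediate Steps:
W(F, s) = 9 (W(F, s) = 7 - 1*(-2) = 7 + 2 = 9)
C(z) = 9
j(q) = 25 (j(q) = (-4 + 9)² = 5² = 25)
j(-465) + (38108 - 234986)*(172312 + 80178) = 25 + (38108 - 234986)*(172312 + 80178) = 25 - 196878*252490 = 25 - 49709726220 = -49709726195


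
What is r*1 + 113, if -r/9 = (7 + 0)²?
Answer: -328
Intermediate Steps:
r = -441 (r = -9*(7 + 0)² = -9*7² = -9*49 = -441)
r*1 + 113 = -441*1 + 113 = -441 + 113 = -328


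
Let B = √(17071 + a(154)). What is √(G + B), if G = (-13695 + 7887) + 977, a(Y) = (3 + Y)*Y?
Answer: √(-4831 + √41249) ≈ 68.029*I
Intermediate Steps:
a(Y) = Y*(3 + Y)
G = -4831 (G = -5808 + 977 = -4831)
B = √41249 (B = √(17071 + 154*(3 + 154)) = √(17071 + 154*157) = √(17071 + 24178) = √41249 ≈ 203.10)
√(G + B) = √(-4831 + √41249)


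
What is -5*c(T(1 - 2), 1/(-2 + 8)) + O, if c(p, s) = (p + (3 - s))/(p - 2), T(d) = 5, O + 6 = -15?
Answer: -613/18 ≈ -34.056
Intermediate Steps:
O = -21 (O = -6 - 15 = -21)
c(p, s) = (3 + p - s)/(-2 + p)
-5*c(T(1 - 2), 1/(-2 + 8)) + O = -5*(3 + 5 - 1/(-2 + 8))/(-2 + 5) - 21 = -5*(3 + 5 - 1/6)/3 - 21 = -5*(3 + 5 - 1*⅙)/3 - 21 = -5*(3 + 5 - ⅙)/3 - 21 = -5*47/(3*6) - 21 = -5*47/18 - 21 = -235/18 - 21 = -613/18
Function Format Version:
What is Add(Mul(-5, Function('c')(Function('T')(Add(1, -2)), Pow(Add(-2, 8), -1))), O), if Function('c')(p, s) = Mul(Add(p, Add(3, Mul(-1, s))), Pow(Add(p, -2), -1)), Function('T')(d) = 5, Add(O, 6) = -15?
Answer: Rational(-613, 18) ≈ -34.056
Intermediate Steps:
O = -21 (O = Add(-6, -15) = -21)
Function('c')(p, s) = Mul(Pow(Add(-2, p), -1), Add(3, p, Mul(-1, s))) (Function('c')(p, s) = Mul(Add(3, p, Mul(-1, s)), Pow(Add(-2, p), -1)) = Mul(Pow(Add(-2, p), -1), Add(3, p, Mul(-1, s))))
Add(Mul(-5, Function('c')(Function('T')(Add(1, -2)), Pow(Add(-2, 8), -1))), O) = Add(Mul(-5, Mul(Pow(Add(-2, 5), -1), Add(3, 5, Mul(-1, Pow(Add(-2, 8), -1))))), -21) = Add(Mul(-5, Mul(Pow(3, -1), Add(3, 5, Mul(-1, Pow(6, -1))))), -21) = Add(Mul(-5, Mul(Rational(1, 3), Add(3, 5, Mul(-1, Rational(1, 6))))), -21) = Add(Mul(-5, Mul(Rational(1, 3), Add(3, 5, Rational(-1, 6)))), -21) = Add(Mul(-5, Mul(Rational(1, 3), Rational(47, 6))), -21) = Add(Mul(-5, Rational(47, 18)), -21) = Add(Rational(-235, 18), -21) = Rational(-613, 18)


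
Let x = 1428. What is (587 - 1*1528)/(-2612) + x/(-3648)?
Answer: -6191/198512 ≈ -0.031187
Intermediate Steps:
(587 - 1*1528)/(-2612) + x/(-3648) = (587 - 1*1528)/(-2612) + 1428/(-3648) = (587 - 1528)*(-1/2612) + 1428*(-1/3648) = -941*(-1/2612) - 119/304 = 941/2612 - 119/304 = -6191/198512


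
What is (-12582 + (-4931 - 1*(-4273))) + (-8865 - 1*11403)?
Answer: -33508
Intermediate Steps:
(-12582 + (-4931 - 1*(-4273))) + (-8865 - 1*11403) = (-12582 + (-4931 + 4273)) + (-8865 - 11403) = (-12582 - 658) - 20268 = -13240 - 20268 = -33508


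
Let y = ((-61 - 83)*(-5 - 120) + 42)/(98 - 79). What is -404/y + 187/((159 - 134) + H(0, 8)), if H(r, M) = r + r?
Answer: 1590977/225525 ≈ 7.0546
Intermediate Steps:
H(r, M) = 2*r
y = 18042/19 (y = (-144*(-125) + 42)/19 = (18000 + 42)*(1/19) = 18042*(1/19) = 18042/19 ≈ 949.58)
-404/y + 187/((159 - 134) + H(0, 8)) = -404/18042/19 + 187/((159 - 134) + 2*0) = -404*19/18042 + 187/(25 + 0) = -3838/9021 + 187/25 = 1590977/225525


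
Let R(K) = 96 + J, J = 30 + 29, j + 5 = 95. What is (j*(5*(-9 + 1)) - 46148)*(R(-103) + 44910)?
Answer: -2241893620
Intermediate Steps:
j = 90 (j = -5 + 95 = 90)
J = 59
R(K) = 155 (R(K) = 96 + 59 = 155)
(j*(5*(-9 + 1)) - 46148)*(R(-103) + 44910) = (90*(5*(-9 + 1)) - 46148)*(155 + 44910) = (90*(5*(-8)) - 46148)*45065 = (90*(-40) - 46148)*45065 = (-3600 - 46148)*45065 = -49748*45065 = -2241893620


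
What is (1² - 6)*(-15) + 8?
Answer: 83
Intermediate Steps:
(1² - 6)*(-15) + 8 = (1 - 6)*(-15) + 8 = -5*(-15) + 8 = 75 + 8 = 83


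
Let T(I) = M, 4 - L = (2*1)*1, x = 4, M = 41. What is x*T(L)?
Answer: 164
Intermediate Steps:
L = 2 (L = 4 - 2*1 = 4 - 2 = 2)
T(I) = 41
x*T(L) = 4*41 = 164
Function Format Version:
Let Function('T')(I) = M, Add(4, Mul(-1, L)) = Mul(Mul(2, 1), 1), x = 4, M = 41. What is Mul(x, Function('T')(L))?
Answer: 164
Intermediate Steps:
L = 2 (L = Add(4, Mul(-1, Mul(Mul(2, 1), 1))) = Add(4, Mul(-1, Mul(2, 1))) = Add(4, Mul(-1, 2)) = Add(4, -2) = 2)
Function('T')(I) = 41
Mul(x, Function('T')(L)) = Mul(4, 41) = 164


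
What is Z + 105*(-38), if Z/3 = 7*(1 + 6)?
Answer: -3843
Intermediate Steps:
Z = 147 (Z = 3*(7*(1 + 6)) = 3*(7*7) = 3*49 = 147)
Z + 105*(-38) = 147 + 105*(-38) = 147 - 3990 = -3843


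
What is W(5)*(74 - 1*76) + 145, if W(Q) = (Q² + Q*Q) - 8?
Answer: 61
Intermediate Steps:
W(Q) = -8 + 2*Q² (W(Q) = (Q² + Q²) - 8 = 2*Q² - 8 = -8 + 2*Q²)
W(5)*(74 - 1*76) + 145 = (-8 + 2*5²)*(74 - 1*76) + 145 = (-8 + 2*25)*(74 - 76) + 145 = (-8 + 50)*(-2) + 145 = 42*(-2) + 145 = -84 + 145 = 61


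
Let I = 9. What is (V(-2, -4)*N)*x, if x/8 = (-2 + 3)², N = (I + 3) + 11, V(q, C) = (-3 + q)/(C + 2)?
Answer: 460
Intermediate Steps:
V(q, C) = (-3 + q)/(2 + C)
N = 23 (N = (9 + 3) + 11 = 12 + 11 = 23)
x = 8 (x = 8*(-2 + 3)² = 8*1² = 8*1 = 8)
(V(-2, -4)*N)*x = (((-3 - 2)/(2 - 4))*23)*8 = ((-5/(-2))*23)*8 = (-½*(-5)*23)*8 = ((5/2)*23)*8 = (115/2)*8 = 460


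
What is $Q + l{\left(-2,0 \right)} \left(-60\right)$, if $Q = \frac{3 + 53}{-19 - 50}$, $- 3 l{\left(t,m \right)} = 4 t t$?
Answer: $\frac{22024}{69} \approx 319.19$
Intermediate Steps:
$l{\left(t,m \right)} = - \frac{4 t^{2}}{3}$ ($l{\left(t,m \right)} = - \frac{4 t t}{3} = - \frac{4 t^{2}}{3}$)
$Q = - \frac{56}{69}$ ($Q = \frac{56}{-69} = 56 \left(- \frac{1}{69}\right) = - \frac{56}{69} \approx -0.81159$)
$Q + l{\left(-2,0 \right)} \left(-60\right) = - \frac{56}{69} + - \frac{4 \left(-2\right)^{2}}{3} \left(-60\right) = - \frac{56}{69} + \left(- \frac{4}{3}\right) 4 \left(-60\right) = - \frac{56}{69} - -320 = - \frac{56}{69} + 320 = \frac{22024}{69}$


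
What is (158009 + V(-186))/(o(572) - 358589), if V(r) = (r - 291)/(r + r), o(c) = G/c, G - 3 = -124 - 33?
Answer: -254712575/578045902 ≈ -0.44064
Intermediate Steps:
G = -154 (G = 3 + (-124 - 33) = 3 - 157 = -154)
o(c) = -154/c
V(r) = (-291 + r)/(2*r) (V(r) = (-291 + r)/((2*r)) = (-291 + r)*(1/(2*r)) = (-291 + r)/(2*r))
(158009 + V(-186))/(o(572) - 358589) = (158009 + (½)*(-291 - 186)/(-186))/(-154/572 - 358589) = (158009 + (½)*(-1/186)*(-477))/(-154*1/572 - 358589) = (158009 + 159/124)/(-7/26 - 358589) = 19593275/(124*(-9323321/26)) = (19593275/124)*(-26/9323321) = -254712575/578045902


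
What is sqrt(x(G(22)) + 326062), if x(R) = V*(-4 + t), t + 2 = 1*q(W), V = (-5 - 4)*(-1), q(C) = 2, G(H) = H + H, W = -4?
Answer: sqrt(326026) ≈ 570.99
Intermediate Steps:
G(H) = 2*H
V = 9 (V = -9*(-1) = 9)
t = 0 (t = -2 + 1*2 = -2 + 2 = 0)
x(R) = -36 (x(R) = 9*(-4 + 0) = 9*(-4) = -36)
sqrt(x(G(22)) + 326062) = sqrt(-36 + 326062) = sqrt(326026)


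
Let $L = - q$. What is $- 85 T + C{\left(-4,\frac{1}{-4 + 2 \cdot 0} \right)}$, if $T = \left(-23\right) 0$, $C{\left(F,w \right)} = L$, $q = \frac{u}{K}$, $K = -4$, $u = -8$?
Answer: $-2$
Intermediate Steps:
$q = 2$ ($q = - \frac{8}{-4} = \left(-8\right) \left(- \frac{1}{4}\right) = 2$)
$L = -2$ ($L = \left(-1\right) 2 = -2$)
$C{\left(F,w \right)} = -2$
$T = 0$
$- 85 T + C{\left(-4,\frac{1}{-4 + 2 \cdot 0} \right)} = \left(-85\right) 0 - 2 = 0 - 2 = -2$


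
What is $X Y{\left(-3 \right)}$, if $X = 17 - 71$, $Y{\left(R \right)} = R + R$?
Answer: $324$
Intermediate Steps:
$Y{\left(R \right)} = 2 R$
$X = -54$
$X Y{\left(-3 \right)} = - 54 \cdot 2 \left(-3\right) = \left(-54\right) \left(-6\right) = 324$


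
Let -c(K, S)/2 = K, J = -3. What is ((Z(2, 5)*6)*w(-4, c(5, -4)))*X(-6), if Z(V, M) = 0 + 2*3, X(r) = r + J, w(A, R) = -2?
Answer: 648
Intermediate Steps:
c(K, S) = -2*K
X(r) = -3 + r (X(r) = r - 3 = -3 + r)
Z(V, M) = 6 (Z(V, M) = 0 + 6 = 6)
((Z(2, 5)*6)*w(-4, c(5, -4)))*X(-6) = ((6*6)*(-2))*(-3 - 6) = (36*(-2))*(-9) = -72*(-9) = 648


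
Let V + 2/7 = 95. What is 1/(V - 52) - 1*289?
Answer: -86404/299 ≈ -288.98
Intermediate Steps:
V = 663/7 (V = -2/7 + 95 = 663/7 ≈ 94.714)
1/(V - 52) - 1*289 = 1/(663/7 - 52) - 1*289 = 1/(299/7) - 289 = 7/299 - 289 = -86404/299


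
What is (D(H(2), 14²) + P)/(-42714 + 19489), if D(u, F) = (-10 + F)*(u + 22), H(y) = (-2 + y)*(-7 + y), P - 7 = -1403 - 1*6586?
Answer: 778/4645 ≈ 0.16749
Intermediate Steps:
P = -7982 (P = 7 + (-1403 - 1*6586) = 7 + (-1403 - 6586) = 7 - 7989 = -7982)
H(y) = (-7 + y)*(-2 + y)
D(u, F) = (-10 + F)*(22 + u)
(D(H(2), 14²) + P)/(-42714 + 19489) = ((-220 - 10*(14 + 2² - 9*2) + 22*14² + 14²*(14 + 2² - 9*2)) - 7982)/(-42714 + 19489) = ((-220 - 10*(14 + 4 - 18) + 22*196 + 196*(14 + 4 - 18)) - 7982)/(-23225) = ((-220 - 10*0 + 4312 + 196*0) - 7982)*(-1/23225) = ((-220 + 0 + 4312 + 0) - 7982)*(-1/23225) = (4092 - 7982)*(-1/23225) = -3890*(-1/23225) = 778/4645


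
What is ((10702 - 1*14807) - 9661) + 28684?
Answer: 14918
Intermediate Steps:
((10702 - 1*14807) - 9661) + 28684 = ((10702 - 14807) - 9661) + 28684 = (-4105 - 9661) + 28684 = -13766 + 28684 = 14918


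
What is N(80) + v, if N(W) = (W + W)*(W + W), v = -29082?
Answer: -3482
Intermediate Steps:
N(W) = 4*W² (N(W) = (2*W)*(2*W) = 4*W²)
N(80) + v = 4*80² - 29082 = 4*6400 - 29082 = 25600 - 29082 = -3482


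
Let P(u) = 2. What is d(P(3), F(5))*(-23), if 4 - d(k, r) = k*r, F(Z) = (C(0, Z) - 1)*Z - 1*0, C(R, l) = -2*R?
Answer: -322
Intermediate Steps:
F(Z) = -Z (F(Z) = (-2*0 - 1)*Z - 1*0 = (0 - 1)*Z + 0 = -Z + 0 = -Z)
d(k, r) = 4 - k*r
d(P(3), F(5))*(-23) = (4 - 1*2*(-1*5))*(-23) = (4 - 1*2*(-5))*(-23) = (4 + 10)*(-23) = 14*(-23) = -322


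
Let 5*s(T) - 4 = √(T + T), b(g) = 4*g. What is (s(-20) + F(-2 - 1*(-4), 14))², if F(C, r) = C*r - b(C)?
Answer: 10776/25 + 416*I*√10/25 ≈ 431.04 + 52.62*I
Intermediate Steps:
F(C, r) = -4*C + C*r (F(C, r) = C*r - 4*C = -4*C + C*r)
s(T) = ⅘ + √2*√T/5 (s(T) = ⅘ + √(T + T)/5 = ⅘ + √(2*T)/5 = ⅘ + (√2*√T)/5 = ⅘ + √2*√T/5)
(s(-20) + F(-2 - 1*(-4), 14))² = ((⅘ + √2*√(-20)/5) + (-2 - 1*(-4))*(-4 + 14))² = ((⅘ + √2*(2*I*√5)/5) + (-2 + 4)*10)² = ((⅘ + 2*I*√10/5) + 2*10)² = ((⅘ + 2*I*√10/5) + 20)² = (104/5 + 2*I*√10/5)²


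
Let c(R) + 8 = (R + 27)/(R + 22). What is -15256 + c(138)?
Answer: -488415/32 ≈ -15263.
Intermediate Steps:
c(R) = -8 + (27 + R)/(22 + R) (c(R) = -8 + (R + 27)/(R + 22) = -8 + (27 + R)/(22 + R))
-15256 + c(138) = -15256 + (-149 - 7*138)/(22 + 138) = -15256 + (-149 - 966)/160 = -15256 + (1/160)*(-1115) = -15256 - 223/32 = -488415/32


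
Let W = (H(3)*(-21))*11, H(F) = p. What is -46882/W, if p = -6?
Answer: -2131/63 ≈ -33.825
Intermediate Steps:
H(F) = -6
W = 1386 (W = -6*(-21)*11 = 126*11 = 1386)
-46882/W = -46882/1386 = -46882*1/1386 = -2131/63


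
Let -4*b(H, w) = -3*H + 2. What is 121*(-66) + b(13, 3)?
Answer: -31907/4 ≈ -7976.8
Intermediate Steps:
b(H, w) = -1/2 + 3*H/4 (b(H, w) = -(-3*H + 2)/4 = -(2 - 3*H)/4 = -1/2 + 3*H/4)
121*(-66) + b(13, 3) = 121*(-66) + (-1/2 + (3/4)*13) = -7986 + (-1/2 + 39/4) = -7986 + 37/4 = -31907/4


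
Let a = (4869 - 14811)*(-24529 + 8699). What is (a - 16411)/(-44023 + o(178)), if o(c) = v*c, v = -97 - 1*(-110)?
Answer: -157365449/41709 ≈ -3772.9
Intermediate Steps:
a = 157381860 (a = -9942*(-15830) = 157381860)
v = 13 (v = -97 + 110 = 13)
o(c) = 13*c
(a - 16411)/(-44023 + o(178)) = (157381860 - 16411)/(-44023 + 13*178) = 157365449/(-44023 + 2314) = 157365449/(-41709) = 157365449*(-1/41709) = -157365449/41709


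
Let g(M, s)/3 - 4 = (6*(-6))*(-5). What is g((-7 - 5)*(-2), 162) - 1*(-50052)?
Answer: 50604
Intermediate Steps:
g(M, s) = 552 (g(M, s) = 12 + 3*((6*(-6))*(-5)) = 12 + 3*(-36*(-5)) = 12 + 3*180 = 12 + 540 = 552)
g((-7 - 5)*(-2), 162) - 1*(-50052) = 552 - 1*(-50052) = 552 + 50052 = 50604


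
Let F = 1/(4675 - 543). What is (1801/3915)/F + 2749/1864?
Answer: 13882150783/7297560 ≈ 1902.3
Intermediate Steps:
F = 1/4132 ≈ 0.00024201
(1801/3915)/F + 2749/1864 = (1801/3915)/(1/4132) + 2749/1864 = (1801*(1/3915))*4132 + 2749*(1/1864) = (1801/3915)*4132 + 2749/1864 = 7441732/3915 + 2749/1864 = 13882150783/7297560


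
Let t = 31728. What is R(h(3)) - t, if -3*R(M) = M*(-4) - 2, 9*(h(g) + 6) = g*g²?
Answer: -95194/3 ≈ -31731.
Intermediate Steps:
h(g) = -6 + g³/9 (h(g) = -6 + (g*g²)/9 = -6 + g³/9)
R(M) = ⅔ + 4*M/3 (R(M) = -(M*(-4) - 2)/3 = -(-4*M - 2)/3 = -(-2 - 4*M)/3 = ⅔ + 4*M/3)
R(h(3)) - t = (⅔ + 4*(-6 + (⅑)*3³)/3) - 1*31728 = (⅔ + 4*(-6 + (⅑)*27)/3) - 31728 = (⅔ + 4*(-6 + 3)/3) - 31728 = (⅔ + (4/3)*(-3)) - 31728 = (⅔ - 4) - 31728 = -10/3 - 31728 = -95194/3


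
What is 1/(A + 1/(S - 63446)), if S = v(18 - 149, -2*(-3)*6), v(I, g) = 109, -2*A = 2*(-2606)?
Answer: 63337/165056221 ≈ 0.00038373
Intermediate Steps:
A = 2606 (A = -(-2606) = -1/2*(-5212) = 2606)
S = 109
1/(A + 1/(S - 63446)) = 1/(2606 + 1/(109 - 63446)) = 1/(2606 + 1/(-63337)) = 1/(2606 - 1/63337) = 1/(165056221/63337) = 63337/165056221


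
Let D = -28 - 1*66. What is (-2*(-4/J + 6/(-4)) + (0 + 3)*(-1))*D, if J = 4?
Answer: -188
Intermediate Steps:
D = -94 (D = -28 - 66 = -94)
(-2*(-4/J + 6/(-4)) + (0 + 3)*(-1))*D = (-2*(-4/4 + 6/(-4)) + (0 + 3)*(-1))*(-94) = (-2*(-4*¼ + 6*(-¼)) + 3*(-1))*(-94) = (-2*(-1 - 3/2) - 3)*(-94) = (-2*(-5/2) - 3)*(-94) = (5 - 3)*(-94) = 2*(-94) = -188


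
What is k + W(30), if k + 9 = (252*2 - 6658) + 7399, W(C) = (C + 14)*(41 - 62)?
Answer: 312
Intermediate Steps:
W(C) = -294 - 21*C (W(C) = (14 + C)*(-21) = -294 - 21*C)
k = 1236 (k = -9 + ((252*2 - 6658) + 7399) = -9 + ((504 - 6658) + 7399) = -9 + (-6154 + 7399) = -9 + 1245 = 1236)
k + W(30) = 1236 + (-294 - 21*30) = 1236 + (-294 - 630) = 1236 - 924 = 312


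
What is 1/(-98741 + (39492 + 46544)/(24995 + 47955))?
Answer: -36475/3601534957 ≈ -1.0128e-5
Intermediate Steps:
1/(-98741 + (39492 + 46544)/(24995 + 47955)) = 1/(-98741 + 86036/72950) = 1/(-98741 + 86036*(1/72950)) = 1/(-98741 + 43018/36475) = 1/(-3601534957/36475) = -36475/3601534957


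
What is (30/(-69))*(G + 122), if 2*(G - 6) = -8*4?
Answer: -1120/23 ≈ -48.696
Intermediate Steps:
G = -10 (G = 6 + (-8*4)/2 = 6 + (½)*(-32) = 6 - 16 = -10)
(30/(-69))*(G + 122) = (30/(-69))*(-10 + 122) = (30*(-1/69))*112 = -10/23*112 = -1120/23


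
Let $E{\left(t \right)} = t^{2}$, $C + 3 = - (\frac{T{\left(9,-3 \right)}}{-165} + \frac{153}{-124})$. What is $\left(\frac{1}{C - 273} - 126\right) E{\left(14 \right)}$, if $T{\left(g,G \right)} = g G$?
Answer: $- \frac{46306855336}{1875021} \approx -24697.0$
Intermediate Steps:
$T{\left(g,G \right)} = G g$
$C = - \frac{13161}{6820}$ ($C = -3 - \left(\frac{\left(-3\right) 9}{-165} + \frac{153}{-124}\right) = -3 - \left(\left(-27\right) \left(- \frac{1}{165}\right) + 153 \left(- \frac{1}{124}\right)\right) = -3 - \left(\frac{9}{55} - \frac{153}{124}\right) = -3 - - \frac{7299}{6820} = -3 + \frac{7299}{6820} = - \frac{13161}{6820} \approx -1.9298$)
$\left(\frac{1}{C - 273} - 126\right) E{\left(14 \right)} = \left(\frac{1}{- \frac{13161}{6820} - 273} - 126\right) 14^{2} = \left(\frac{1}{- \frac{1875021}{6820}} - 126\right) 196 = \left(- \frac{6820}{1875021} - 126\right) 196 = \left(- \frac{236259466}{1875021}\right) 196 = - \frac{46306855336}{1875021}$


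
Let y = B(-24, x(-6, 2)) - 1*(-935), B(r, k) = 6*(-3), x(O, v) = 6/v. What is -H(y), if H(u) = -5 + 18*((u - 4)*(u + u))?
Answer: -30139951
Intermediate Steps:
B(r, k) = -18
y = 917 (y = -18 - 1*(-935) = -18 + 935 = 917)
H(u) = -5 + 36*u*(-4 + u) (H(u) = -5 + 18*((-4 + u)*(2*u)) = -5 + 18*(2*u*(-4 + u)) = -5 + 36*u*(-4 + u))
-H(y) = -(-5 - 144*917 + 36*917**2) = -(-5 - 132048 + 36*840889) = -(-5 - 132048 + 30272004) = -1*30139951 = -30139951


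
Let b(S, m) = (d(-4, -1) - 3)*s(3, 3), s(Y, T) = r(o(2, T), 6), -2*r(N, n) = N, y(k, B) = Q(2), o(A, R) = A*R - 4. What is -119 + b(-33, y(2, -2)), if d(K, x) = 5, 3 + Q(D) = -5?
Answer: -121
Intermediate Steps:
Q(D) = -8 (Q(D) = -3 - 5 = -8)
o(A, R) = -4 + A*R
y(k, B) = -8
r(N, n) = -N/2
s(Y, T) = 2 - T (s(Y, T) = -(-4 + 2*T)/2 = 2 - T)
b(S, m) = -2 (b(S, m) = (5 - 3)*(2 - 1*3) = 2*(2 - 3) = 2*(-1) = -2)
-119 + b(-33, y(2, -2)) = -119 - 2 = -121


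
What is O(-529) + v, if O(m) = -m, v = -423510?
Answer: -422981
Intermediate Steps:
O(-529) + v = -1*(-529) - 423510 = 529 - 423510 = -422981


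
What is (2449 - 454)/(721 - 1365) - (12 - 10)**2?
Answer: -653/92 ≈ -7.0978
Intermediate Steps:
(2449 - 454)/(721 - 1365) - (12 - 10)**2 = 1995/(-644) - 1*2**2 = 1995*(-1/644) - 1*4 = -285/92 - 4 = -653/92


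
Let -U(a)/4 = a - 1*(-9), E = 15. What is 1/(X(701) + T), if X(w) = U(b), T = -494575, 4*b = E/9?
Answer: -3/1483838 ≈ -2.0218e-6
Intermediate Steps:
b = 5/12 (b = (15/9)/4 = (15*(⅑))/4 = (¼)*(5/3) = 5/12 ≈ 0.41667)
U(a) = -36 - 4*a (U(a) = -4*(a - 1*(-9)) = -4*(a + 9) = -4*(9 + a) = -36 - 4*a)
X(w) = -113/3 (X(w) = -36 - 4*5/12 = -36 - 5/3 = -113/3)
1/(X(701) + T) = 1/(-113/3 - 494575) = 1/(-1483838/3) = -3/1483838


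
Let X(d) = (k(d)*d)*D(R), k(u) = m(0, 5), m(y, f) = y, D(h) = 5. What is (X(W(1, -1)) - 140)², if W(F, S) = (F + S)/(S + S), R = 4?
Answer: 19600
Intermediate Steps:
k(u) = 0
W(F, S) = (F + S)/(2*S) (W(F, S) = (F + S)/((2*S)) = (F + S)*(1/(2*S)) = (F + S)/(2*S))
X(d) = 0 (X(d) = (0*d)*5 = 0*5 = 0)
(X(W(1, -1)) - 140)² = (0 - 140)² = (-140)² = 19600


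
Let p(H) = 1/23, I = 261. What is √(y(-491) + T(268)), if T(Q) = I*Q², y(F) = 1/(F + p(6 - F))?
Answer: √597574205819295/5646 ≈ 4329.7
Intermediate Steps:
p(H) = 1/23
y(F) = 1/(1/23 + F) (y(F) = 1/(F + 1/23) = 1/(1/23 + F))
T(Q) = 261*Q²
√(y(-491) + T(268)) = √(23/(1 + 23*(-491)) + 261*268²) = √(23/(1 - 11293) + 261*71824) = √(23/(-11292) + 18746064) = √(23*(-1/11292) + 18746064) = √(-23/11292 + 18746064) = √(211680554665/11292) = √597574205819295/5646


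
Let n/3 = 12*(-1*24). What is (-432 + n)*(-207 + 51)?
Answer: 202176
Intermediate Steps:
n = -864 (n = 3*(12*(-1*24)) = 3*(12*(-24)) = 3*(-288) = -864)
(-432 + n)*(-207 + 51) = (-432 - 864)*(-207 + 51) = -1296*(-156) = 202176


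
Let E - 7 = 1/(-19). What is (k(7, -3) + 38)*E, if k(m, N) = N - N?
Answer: 264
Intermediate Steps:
k(m, N) = 0
E = 132/19 (E = 7 + 1/(-19) = 7 - 1/19 = 132/19 ≈ 6.9474)
(k(7, -3) + 38)*E = (0 + 38)*(132/19) = 38*(132/19) = 264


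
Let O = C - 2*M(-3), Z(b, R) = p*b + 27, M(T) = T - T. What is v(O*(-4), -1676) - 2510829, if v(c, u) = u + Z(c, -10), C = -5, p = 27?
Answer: -2511938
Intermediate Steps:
M(T) = 0
Z(b, R) = 27 + 27*b (Z(b, R) = 27*b + 27 = 27 + 27*b)
O = -5 (O = -5 - 2*0 = -5 + 0 = -5)
v(c, u) = 27 + u + 27*c (v(c, u) = u + (27 + 27*c) = 27 + u + 27*c)
v(O*(-4), -1676) - 2510829 = (27 - 1676 + 27*(-5*(-4))) - 2510829 = (27 - 1676 + 27*20) - 2510829 = (27 - 1676 + 540) - 2510829 = -1109 - 2510829 = -2511938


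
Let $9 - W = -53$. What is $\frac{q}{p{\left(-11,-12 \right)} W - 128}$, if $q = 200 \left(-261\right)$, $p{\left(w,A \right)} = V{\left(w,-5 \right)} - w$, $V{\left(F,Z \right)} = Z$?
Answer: $- \frac{13050}{61} \approx -213.93$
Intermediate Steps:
$W = 62$ ($W = 9 - -53 = 9 + 53 = 62$)
$p{\left(w,A \right)} = -5 - w$
$q = -52200$
$\frac{q}{p{\left(-11,-12 \right)} W - 128} = - \frac{52200}{\left(-5 - -11\right) 62 - 128} = - \frac{52200}{\left(-5 + 11\right) 62 - 128} = - \frac{52200}{6 \cdot 62 - 128} = - \frac{52200}{372 - 128} = - \frac{52200}{244} = \left(-52200\right) \frac{1}{244} = - \frac{13050}{61}$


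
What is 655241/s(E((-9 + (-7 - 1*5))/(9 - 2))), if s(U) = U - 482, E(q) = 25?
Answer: -655241/457 ≈ -1433.8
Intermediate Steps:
s(U) = -482 + U
655241/s(E((-9 + (-7 - 1*5))/(9 - 2))) = 655241/(-482 + 25) = 655241/(-457) = 655241*(-1/457) = -655241/457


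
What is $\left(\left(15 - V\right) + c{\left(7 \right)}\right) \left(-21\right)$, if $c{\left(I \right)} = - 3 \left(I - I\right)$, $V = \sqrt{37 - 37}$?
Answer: $-315$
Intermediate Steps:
$V = 0$ ($V = \sqrt{0} = 0$)
$c{\left(I \right)} = 0$ ($c{\left(I \right)} = \left(-3\right) 0 = 0$)
$\left(\left(15 - V\right) + c{\left(7 \right)}\right) \left(-21\right) = \left(\left(15 - 0\right) + 0\right) \left(-21\right) = \left(\left(15 + 0\right) + 0\right) \left(-21\right) = \left(15 + 0\right) \left(-21\right) = 15 \left(-21\right) = -315$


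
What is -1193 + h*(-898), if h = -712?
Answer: 638183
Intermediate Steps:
-1193 + h*(-898) = -1193 - 712*(-898) = -1193 + 639376 = 638183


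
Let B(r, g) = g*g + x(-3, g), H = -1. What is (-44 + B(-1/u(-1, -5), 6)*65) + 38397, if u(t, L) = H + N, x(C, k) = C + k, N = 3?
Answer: 40888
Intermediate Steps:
u(t, L) = 2 (u(t, L) = -1 + 3 = 2)
B(r, g) = -3 + g + g² (B(r, g) = g*g + (-3 + g) = g² + (-3 + g) = -3 + g + g²)
(-44 + B(-1/u(-1, -5), 6)*65) + 38397 = (-44 + (-3 + 6 + 6²)*65) + 38397 = (-44 + (-3 + 6 + 36)*65) + 38397 = (-44 + 39*65) + 38397 = (-44 + 2535) + 38397 = 2491 + 38397 = 40888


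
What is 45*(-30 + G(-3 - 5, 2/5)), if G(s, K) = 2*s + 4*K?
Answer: -1998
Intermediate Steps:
45*(-30 + G(-3 - 5, 2/5)) = 45*(-30 + (2*(-3 - 5) + 4*(2/5))) = 45*(-30 + (2*(-8) + 4*(2*(⅕)))) = 45*(-30 + (-16 + 4*(⅖))) = 45*(-30 + (-16 + 8/5)) = 45*(-30 - 72/5) = 45*(-222/5) = -1998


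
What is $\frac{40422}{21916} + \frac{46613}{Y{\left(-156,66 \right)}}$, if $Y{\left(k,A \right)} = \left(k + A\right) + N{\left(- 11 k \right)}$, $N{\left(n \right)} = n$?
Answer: $\frac{135912085}{4454427} \approx 30.512$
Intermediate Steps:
$Y{\left(k,A \right)} = A - 10 k$ ($Y{\left(k,A \right)} = \left(k + A\right) - 11 k = \left(A + k\right) - 11 k = A - 10 k$)
$\frac{40422}{21916} + \frac{46613}{Y{\left(-156,66 \right)}} = \frac{40422}{21916} + \frac{46613}{66 - -1560} = 40422 \cdot \frac{1}{21916} + \frac{46613}{66 + 1560} = \frac{20211}{10958} + \frac{46613}{1626} = \frac{135912085}{4454427}$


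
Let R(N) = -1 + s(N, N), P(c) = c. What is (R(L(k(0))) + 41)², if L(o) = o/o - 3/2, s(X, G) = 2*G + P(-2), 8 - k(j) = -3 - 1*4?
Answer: 1369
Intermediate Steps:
k(j) = 15 (k(j) = 8 - (-3 - 1*4) = 8 - (-3 - 4) = 8 - 1*(-7) = 8 + 7 = 15)
s(X, G) = -2 + 2*G (s(X, G) = 2*G - 2 = -2 + 2*G)
L(o) = -½ (L(o) = 1 - 3*½ = 1 - 3/2 = -½)
R(N) = -3 + 2*N (R(N) = -1 + (-2 + 2*N) = -3 + 2*N)
(R(L(k(0))) + 41)² = ((-3 + 2*(-½)) + 41)² = ((-3 - 1) + 41)² = (-4 + 41)² = 37² = 1369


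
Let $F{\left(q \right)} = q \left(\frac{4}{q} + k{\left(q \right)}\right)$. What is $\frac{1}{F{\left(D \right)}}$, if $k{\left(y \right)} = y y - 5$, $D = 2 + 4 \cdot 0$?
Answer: $\frac{1}{2} \approx 0.5$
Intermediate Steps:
$D = 2$ ($D = 2 + 0 = 2$)
$k{\left(y \right)} = -5 + y^{2}$ ($k{\left(y \right)} = y^{2} - 5 = -5 + y^{2}$)
$F{\left(q \right)} = q \left(-5 + q^{2} + \frac{4}{q}\right)$ ($F{\left(q \right)} = q \left(\frac{4}{q} + \left(-5 + q^{2}\right)\right) = q \left(-5 + q^{2} + \frac{4}{q}\right)$)
$\frac{1}{F{\left(D \right)}} = \frac{1}{4 + 2 \left(-5 + 2^{2}\right)} = \frac{1}{4 + 2 \left(-5 + 4\right)} = \frac{1}{4 + 2 \left(-1\right)} = \frac{1}{4 - 2} = \frac{1}{2}$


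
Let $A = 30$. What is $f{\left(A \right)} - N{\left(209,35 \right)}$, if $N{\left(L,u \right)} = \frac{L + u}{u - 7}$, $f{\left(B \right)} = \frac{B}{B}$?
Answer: $- \frac{54}{7} \approx -7.7143$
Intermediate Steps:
$f{\left(B \right)} = 1$
$N{\left(L,u \right)} = \frac{L + u}{-7 + u}$
$f{\left(A \right)} - N{\left(209,35 \right)} = 1 - \frac{209 + 35}{-7 + 35} = 1 - \frac{1}{28} \cdot 244 = 1 - \frac{61}{7} = - \frac{54}{7}$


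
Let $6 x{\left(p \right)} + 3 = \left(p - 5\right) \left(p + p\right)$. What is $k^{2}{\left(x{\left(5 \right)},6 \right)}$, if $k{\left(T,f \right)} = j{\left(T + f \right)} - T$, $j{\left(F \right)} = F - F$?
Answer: $\frac{1}{4} \approx 0.25$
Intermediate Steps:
$x{\left(p \right)} = - \frac{1}{2} + \frac{p \left(-5 + p\right)}{3}$ ($x{\left(p \right)} = - \frac{1}{2} + \frac{\left(p - 5\right) \left(p + p\right)}{6} = - \frac{1}{2} + \frac{\left(-5 + p\right) 2 p}{6} = - \frac{1}{2} + \frac{2 p \left(-5 + p\right)}{6} = - \frac{1}{2} + \frac{p \left(-5 + p\right)}{3}$)
$j{\left(F \right)} = 0$
$k{\left(T,f \right)} = - T$ ($k{\left(T,f \right)} = 0 - T = - T$)
$k^{2}{\left(x{\left(5 \right)},6 \right)} = \left(- (- \frac{1}{2} - \frac{25}{3} + \frac{5^{2}}{3})\right)^{2} = \left(- (- \frac{1}{2} - \frac{25}{3} + \frac{1}{3} \cdot 25)\right)^{2} = \left(- (- \frac{1}{2} - \frac{25}{3} + \frac{25}{3})\right)^{2} = \left(\left(-1\right) \left(- \frac{1}{2}\right)\right)^{2} = \left(\frac{1}{2}\right)^{2} = \frac{1}{4}$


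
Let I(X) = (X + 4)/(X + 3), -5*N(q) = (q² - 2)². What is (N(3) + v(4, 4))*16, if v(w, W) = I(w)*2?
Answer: -4208/35 ≈ -120.23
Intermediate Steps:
N(q) = -(-2 + q²)²/5 (N(q) = -(q² - 2)²/5 = -(-2 + q²)²/5)
I(X) = (4 + X)/(3 + X)
v(w, W) = 2*(4 + w)/(3 + w) (v(w, W) = ((4 + w)/(3 + w))*2 = 2*(4 + w)/(3 + w))
(N(3) + v(4, 4))*16 = (-(-2 + 3²)²/5 + 2*(4 + 4)/(3 + 4))*16 = (-(-2 + 9)²/5 + 2*8/7)*16 = (-⅕*7² + 2*(⅐)*8)*16 = (-⅕*49 + 16/7)*16 = (-49/5 + 16/7)*16 = -263/35*16 = -4208/35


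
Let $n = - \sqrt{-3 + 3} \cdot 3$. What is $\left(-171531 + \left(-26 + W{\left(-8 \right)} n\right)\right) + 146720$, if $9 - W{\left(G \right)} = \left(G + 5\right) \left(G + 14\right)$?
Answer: $-24837$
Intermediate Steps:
$W{\left(G \right)} = 9 - \left(5 + G\right) \left(14 + G\right)$ ($W{\left(G \right)} = 9 - \left(G + 5\right) \left(G + 14\right) = 9 - \left(5 + G\right) \left(14 + G\right)$)
$n = 0$ ($n = - \sqrt{0} \cdot 3 = \left(-1\right) 0 \cdot 3 = 0 \cdot 3 = 0$)
$\left(-171531 + \left(-26 + W{\left(-8 \right)} n\right)\right) + 146720 = \left(-171531 - \left(26 - \left(-61 - \left(-8\right)^{2} - -152\right) 0\right)\right) + 146720 = \left(-171531 - \left(26 - \left(-61 - 64 + 152\right) 0\right)\right) + 146720 = \left(-171531 + \left(-26 + 27 \cdot 0\right)\right) + 146720 = \left(-171531 + \left(-26 + 0\right)\right) + 146720 = \left(-171531 - 26\right) + 146720 = -171557 + 146720 = -24837$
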